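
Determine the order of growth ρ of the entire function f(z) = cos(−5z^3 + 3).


Write cos(w) = (e^{iw} ± e^{−iw})/(2 or 2i), so |cos(w)| ≤ e^{|w|}. With w = −5z^3 + 3, |w| ≤ 5r^3 + 3 on |z|=r, giving M(r) ≤ e^{5r^3 + 3} and ρ ≤ 3. For the lower bound, choose z on |z|=r with -5z^3 purely imaginary of modulus 5r^3; then |cos(−5z^3 + 3)| grows like e^{5r^3}/2, so ρ ≥ 3. Hence ρ = 3.
Therefore ρ = 3.

Order ρ = 3.


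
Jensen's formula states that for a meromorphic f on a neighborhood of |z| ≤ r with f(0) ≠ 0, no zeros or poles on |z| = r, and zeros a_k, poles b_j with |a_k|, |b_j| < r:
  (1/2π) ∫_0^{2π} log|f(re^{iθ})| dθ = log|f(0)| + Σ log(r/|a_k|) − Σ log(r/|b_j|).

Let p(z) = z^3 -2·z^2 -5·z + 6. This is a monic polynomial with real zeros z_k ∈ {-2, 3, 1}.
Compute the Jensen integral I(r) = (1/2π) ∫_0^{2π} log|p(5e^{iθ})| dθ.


Zeros: -2, 1, 3; r = 5.
Inside |z| < r: -2, 1, 3. Outside (|z| ≥ r): ∅.
p(0) = 6, so log|p(0)| = log(6) = 1.7918.
Apply Jensen: I(r) = log|p(0)| + Σ_k log(r/|z_k|), summed over zeros inside |z| < r.
  log(r/|z_k|) for z_k = -2: log(5/2) = 0.9163
  log(r/|z_k|) for z_k = 3: log(5/3) = 0.5108
  log(r/|z_k|) for z_k = 1: log(5/1) = 1.6094
Sum over inside zeros: 3.0366.
I(r) = log|p(0)| + (inside sum) = 1.7918 + 3.0366 = 4.8283.
Closed form (all zeros inside, monic): I(r) = n·log(r) = 3·log(5) = 4.8283. ✓

I(r) ≈ 4.8283.


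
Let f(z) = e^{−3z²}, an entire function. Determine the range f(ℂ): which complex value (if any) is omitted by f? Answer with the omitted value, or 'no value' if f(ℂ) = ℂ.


Little Picard bounds the complement of f(ℂ) to at most one point.
The exponent g(z) = −3z² is a nonconstant polynomial, hence surjective onto ℂ. So e^{g(z)} takes every value in {e^w : w ∈ ℂ} = ℂ ∖ {0}. Adding 0 shifts the range to ℂ ∖ {0}. f omits exactly 0.

Omitted value: 0.


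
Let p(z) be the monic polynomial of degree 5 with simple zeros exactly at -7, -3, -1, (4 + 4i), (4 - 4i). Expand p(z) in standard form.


The polynomial is p(z) = ∏_{α ∈ S} (z − α), where S = {-7, -3, -1, (4 + 4i), (4 - 4i)}.
Expanding the product yields: p(z) = z^5 + 3·z^4 -25·z^3 + 125·z^2 + 824·z + 672.
Note conjugate pairs combine to real quadratics: (z − (4+4i))(z − (4−4i)) = z² − 8z + 32.
The resulting polynomial has degree 5 and real coefficients as required.

p(z) = z^5 + 3·z^4 -25·z^3 + 125·z^2 + 824·z + 672.


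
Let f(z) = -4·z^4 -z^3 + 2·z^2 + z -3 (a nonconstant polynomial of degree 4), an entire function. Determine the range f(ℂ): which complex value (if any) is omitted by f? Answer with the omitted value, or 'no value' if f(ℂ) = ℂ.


Little Picard bounds the complement of f(ℂ) to at most one point.
For every w ∈ ℂ, the equation p(z) − w = 0 is a nonconstant polynomial in z and hence has at least one root by the fundamental theorem of algebra. So p is surjective onto ℂ, omitting no value.

Omitted value: no value.


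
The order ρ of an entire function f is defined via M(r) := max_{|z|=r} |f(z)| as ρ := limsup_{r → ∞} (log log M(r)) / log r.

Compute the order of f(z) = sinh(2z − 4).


sinh(w) is a linear combination of e^{iw} and e^{−iw} (or e^w, e^{−w} in the hyperbolic case), so |sinh(w)| ≤ e^{|w|}. With w = 2z − 4, |w| ≤ 2|z| + 4 = 2r + 4 on |z| = r, giving M(r) ≤ e^{2r + 4}, so ρ ≤ 1. On a suitable ray (z = it for sin/cos; z = t for sinh/cosh, t real → ∞), |sinh(2z − 4)| grows like e^{2|t|}/2, so ρ ≥ 1. Hence ρ = 1.
Therefore ρ = 1.

Order ρ = 1.


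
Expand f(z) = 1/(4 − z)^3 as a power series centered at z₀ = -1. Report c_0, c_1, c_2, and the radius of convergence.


Let w = z − z₀, so z = z₀ + w.
Then 4 − z = 4 − (z₀ + w) = (4 − z₀) − w = 5 − w.
f(z) = 1/(5 − w)^3 = (1/(5)^3) · (1 − w/(5))^{−3}.
By the binomial series (1−u)^{−3} = Σ_{n≥0} C(n+2, 2) u^n for |u|<1, with u = w/(5):
  c_n = C(n+2, 2) / (5)^(n+3).
  c_0 = 1/(5)^3 = 1/125.
  c_1 = 3/(5)^4 = 3/625.
  c_2 = 6/(5)^5 = 6/3125.
The series is valid for |w/d| < 1, i.e. |z − z₀| < |d|.
Radius of convergence: R = |4 − z₀| = |5| = 5 (distance from z₀ to the singularity z = 4).

c_0 = 1/125, c_1 = 3/625, c_2 = 6/3125; R = 5.


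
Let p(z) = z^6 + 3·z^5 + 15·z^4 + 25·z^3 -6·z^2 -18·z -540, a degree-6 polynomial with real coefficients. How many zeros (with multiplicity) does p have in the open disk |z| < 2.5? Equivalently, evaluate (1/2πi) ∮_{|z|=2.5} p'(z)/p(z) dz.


The zeros of p are: -3, 2, (-1 + 3i), (-1 - 3i), (0 + 3i), (0 - 3i).
Their magnitudes are: 3, 2, 3.162, 3.162, 3, 3.
Zeros with |z| < R = 2.5: 2.
Count = 1.
By the argument principle, (1/2πi) ∮_{|z|=R} p'(z)/p(z) dz equals exactly this count.

Number of zeros inside |z| < 2.5: 1.


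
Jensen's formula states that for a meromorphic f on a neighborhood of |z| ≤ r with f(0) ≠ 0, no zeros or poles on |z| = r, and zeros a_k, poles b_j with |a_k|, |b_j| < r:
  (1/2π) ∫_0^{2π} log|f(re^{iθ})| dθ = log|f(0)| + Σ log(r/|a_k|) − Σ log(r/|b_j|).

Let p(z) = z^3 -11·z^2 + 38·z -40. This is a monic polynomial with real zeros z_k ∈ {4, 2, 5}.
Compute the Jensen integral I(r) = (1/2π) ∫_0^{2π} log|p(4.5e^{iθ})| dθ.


Zeros: 2, 4, 5; r = 4.5.
Inside |z| < r: 2, 4. Outside (|z| ≥ r): 5.
p(0) = -40, so log|p(0)| = log(40) = 3.6889.
Apply Jensen: I(r) = log|p(0)| + Σ_k log(r/|z_k|), summed over zeros inside |z| < r.
  log(r/|z_k|) for z_k = 4: log(4.5/4) = 0.1178
  log(r/|z_k|) for z_k = 2: log(4.5/2) = 0.8109
  Outside zeros (5) contribute nothing to the Jensen sum.
Sum over inside zeros: 0.9287.
I(r) = log|p(0)| + (inside sum) = 3.6889 + 0.9287 = 4.6176.
Note: since some zeros are outside |z| ≤ r, the simplified n·log(r) form does NOT apply — only the inside zeros contribute.

I(r) ≈ 4.6176.


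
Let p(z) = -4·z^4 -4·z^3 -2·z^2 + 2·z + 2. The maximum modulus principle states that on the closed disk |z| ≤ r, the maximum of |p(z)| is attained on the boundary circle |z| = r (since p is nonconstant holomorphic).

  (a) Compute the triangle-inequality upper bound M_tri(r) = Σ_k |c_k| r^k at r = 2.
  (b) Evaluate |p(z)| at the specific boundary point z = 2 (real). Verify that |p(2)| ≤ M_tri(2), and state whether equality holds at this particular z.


Coefficients: c_0 = 2, c_1 = 2, c_2 = -2, c_3 = -4, c_4 = -4. Radius r = 2.
Part (a). Triangle bound: M_tri(r) = Σ_k |c_k| r^k
  = |2|·2^0 + |2|·2^1 + |-2|·2^2 + |-4|·2^3 + |-4|·2^4
  = 2 + 4 + 8 + 32 + 64 = 110.
This bounds M(r) := max_{|z|=r} |p(z)| from above; equality holds iff all terms c_k z^k can be made to align in phase at a single z on |z|=r.
Part (b). At z = 2 (real, on the circle |z| = r):
  p(2) = (2)·2^0 + (2)·2^1 + (-2)·2^2 + (-4)·2^3 + (-4)·2^4 = -98.
  |p(2)| = 98.
Check: |p(2)| = 98 ≤ 110 = M_tri(2). ✓ Equality does not hold at z = 2 (the coefficients have mixed signs, so the terms do not all align in phase there).

M_tri(2) = 110; |p(2)| = 98; equality at z=2: no.


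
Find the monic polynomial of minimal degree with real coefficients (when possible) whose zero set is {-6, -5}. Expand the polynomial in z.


The polynomial is p(z) = ∏_{α ∈ S} (z − α), where S = {-6, -5}.
Expanding the product yields: p(z) = z^2 + 11·z + 30.
The resulting polynomial has degree 2 and real coefficients as required.

p(z) = z^2 + 11·z + 30.


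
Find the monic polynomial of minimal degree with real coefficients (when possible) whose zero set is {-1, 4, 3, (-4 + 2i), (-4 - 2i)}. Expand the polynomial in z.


The polynomial is p(z) = ∏_{α ∈ S} (z − α), where S = {-1, 4, 3, (-4 + 2i), (-4 - 2i)}.
Expanding the product yields: p(z) = z^5 + 2·z^4 -23·z^3 -68·z^2 + 196·z + 240.
Note conjugate pairs combine to real quadratics: (z − (-4+2i))(z − (-4−2i)) = z² + 8z + 20.
The resulting polynomial has degree 5 and real coefficients as required.

p(z) = z^5 + 2·z^4 -23·z^3 -68·z^2 + 196·z + 240.


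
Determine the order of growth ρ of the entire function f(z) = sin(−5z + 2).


sin(w) is a linear combination of e^{iw} and e^{−iw} (or e^w, e^{−w} in the hyperbolic case), so |sin(w)| ≤ e^{|w|}. With w = −5z + 2, |w| ≤ 5|z| + 2 = 5r + 2 on |z| = r, giving M(r) ≤ e^{5r + 2}, so ρ ≤ 1. On a suitable ray (z = it for sin/cos; z = t for sinh/cosh, t real → ∞), |sin(−5z + 2)| grows like e^{5|t|}/2, so ρ ≥ 1. Hence ρ = 1.
Therefore ρ = 1.

Order ρ = 1.


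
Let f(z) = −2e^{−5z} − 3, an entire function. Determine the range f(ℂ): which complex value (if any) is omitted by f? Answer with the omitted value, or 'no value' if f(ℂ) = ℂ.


Little Picard bounds the complement of f(ℂ) to at most one point.
e^{−5z} is never zero on ℂ, so -2·e^{−5z} takes every value in ℂ ∖ {0}. Adding -3 shifts the range to ℂ ∖ {-3}. Thus f omits exactly the value -3.

Omitted value: -3.


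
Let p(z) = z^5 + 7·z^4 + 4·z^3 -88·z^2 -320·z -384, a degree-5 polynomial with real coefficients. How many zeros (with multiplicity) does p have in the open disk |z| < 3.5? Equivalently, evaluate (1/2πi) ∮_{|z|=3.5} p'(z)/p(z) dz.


The zeros of p are: (-2 + 2i), (-2 - 2i), -3, 4, -4.
Their magnitudes are: 2.828, 2.828, 3, 4, 4.
Zeros with |z| < R = 3.5: (-2 + 2i), (-2 - 2i), -3.
Count = 3.
By the argument principle, (1/2πi) ∮_{|z|=R} p'(z)/p(z) dz equals exactly this count.

Number of zeros inside |z| < 3.5: 3.


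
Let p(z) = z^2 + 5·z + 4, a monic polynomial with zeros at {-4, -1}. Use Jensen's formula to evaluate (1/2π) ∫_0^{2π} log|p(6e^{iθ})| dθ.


Zeros: -4, -1; r = 6.
Inside |z| < r: -4, -1. Outside (|z| ≥ r): ∅.
p(0) = 4, so log|p(0)| = log(4) = 1.3863.
Apply Jensen: I(r) = log|p(0)| + Σ_k log(r/|z_k|), summed over zeros inside |z| < r.
  log(r/|z_k|) for z_k = -4: log(6/4) = 0.4055
  log(r/|z_k|) for z_k = -1: log(6/1) = 1.7918
Sum over inside zeros: 2.1972.
I(r) = log|p(0)| + (inside sum) = 1.3863 + 2.1972 = 3.5835.
Closed form (all zeros inside, monic): I(r) = n·log(r) = 2·log(6) = 3.5835. ✓

I(r) ≈ 3.5835.


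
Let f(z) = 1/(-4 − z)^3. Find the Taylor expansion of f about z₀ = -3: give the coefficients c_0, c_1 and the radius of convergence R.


Let w = z − z₀, so z = z₀ + w.
Then -4 − z = -4 − (z₀ + w) = (-4 − z₀) − w = -1 − w.
f(z) = 1/(-1 − w)^3 = (1/(-1)^3) · (1 − w/(-1))^{−3}.
By the binomial series (1−u)^{−3} = Σ_{n≥0} C(n+2, 2) u^n for |u|<1, with u = w/(-1):
  c_n = C(n+2, 2) / (-1)^(n+3).
  c_0 = 1/(-1)^3 = -1.
  c_1 = 3/(-1)^4 = 3.
The series is valid for |w/d| < 1, i.e. |z − z₀| < |d|.
Radius of convergence: R = |-4 − z₀| = |-1| = 1 (distance from z₀ to the singularity z = -4).

c_0 = -1, c_1 = 3; R = 1.


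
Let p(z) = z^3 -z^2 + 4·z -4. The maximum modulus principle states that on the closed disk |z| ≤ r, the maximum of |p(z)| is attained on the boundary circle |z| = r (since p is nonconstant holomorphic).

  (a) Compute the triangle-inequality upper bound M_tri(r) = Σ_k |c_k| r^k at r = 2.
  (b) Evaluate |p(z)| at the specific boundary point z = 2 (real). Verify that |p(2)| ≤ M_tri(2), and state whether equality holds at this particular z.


Coefficients: c_0 = -4, c_1 = 4, c_2 = -1, c_3 = 1. Radius r = 2.
Part (a). Triangle bound: M_tri(r) = Σ_k |c_k| r^k
  = |-4|·2^0 + |4|·2^1 + |-1|·2^2 + |1|·2^3
  = 4 + 8 + 4 + 8 = 24.
This bounds M(r) := max_{|z|=r} |p(z)| from above; equality holds iff all terms c_k z^k can be made to align in phase at a single z on |z|=r.
Part (b). At z = 2 (real, on the circle |z| = r):
  p(2) = (-4)·2^0 + (4)·2^1 + (-1)·2^2 + (1)·2^3 = 8.
  |p(2)| = 8.
Check: |p(2)| = 8 ≤ 24 = M_tri(2). ✓ Equality does not hold at z = 2 (the coefficients have mixed signs, so the terms do not all align in phase there).

M_tri(2) = 24; |p(2)| = 8; equality at z=2: no.


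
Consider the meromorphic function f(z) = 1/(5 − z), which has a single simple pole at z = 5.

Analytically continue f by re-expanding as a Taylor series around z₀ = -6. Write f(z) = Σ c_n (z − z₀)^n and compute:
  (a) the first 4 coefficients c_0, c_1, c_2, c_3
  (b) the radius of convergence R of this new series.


Let w = z − z₀, so z = z₀ + w.
Then 5 − z = 5 − (z₀ + w) = (5 − z₀) − w = 11 − w.
f(z) = 1/(11 − w) = (1/(11)) · 1/(1 − w/(11)) = Σ_{n≥0} w^n / (11)^(n+1).
So c_n = 1/(11)^(n+1):
  c_0 = 1/(11)^1 = 1/11.
  c_1 = 1/(11)^2 = 1/121.
  c_2 = 1/(11)^3 = 1/1331.
  c_3 = 1/(11)^4 = 1/14641.
The series is valid for |w/d| < 1, i.e. |z − z₀| < |d|.
Radius of convergence: R = |5 − z₀| = |11| = 11 (distance from z₀ to the singularity z = 5).

c_0 = 1/11, c_1 = 1/121, c_2 = 1/1331, c_3 = 1/14641; R = 11.


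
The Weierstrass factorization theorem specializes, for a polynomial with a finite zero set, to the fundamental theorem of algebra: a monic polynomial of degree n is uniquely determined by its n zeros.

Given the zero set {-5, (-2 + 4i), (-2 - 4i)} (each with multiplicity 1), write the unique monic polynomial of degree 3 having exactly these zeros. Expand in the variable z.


The polynomial is p(z) = ∏_{α ∈ S} (z − α), where S = {-5, (-2 + 4i), (-2 - 4i)}.
Expanding the product yields: p(z) = z^3 + 9·z^2 + 40·z + 100.
Note conjugate pairs combine to real quadratics: (z − (-2+4i))(z − (-2−4i)) = z² + 4z + 20.
The resulting polynomial has degree 3 and real coefficients as required.

p(z) = z^3 + 9·z^2 + 40·z + 100.


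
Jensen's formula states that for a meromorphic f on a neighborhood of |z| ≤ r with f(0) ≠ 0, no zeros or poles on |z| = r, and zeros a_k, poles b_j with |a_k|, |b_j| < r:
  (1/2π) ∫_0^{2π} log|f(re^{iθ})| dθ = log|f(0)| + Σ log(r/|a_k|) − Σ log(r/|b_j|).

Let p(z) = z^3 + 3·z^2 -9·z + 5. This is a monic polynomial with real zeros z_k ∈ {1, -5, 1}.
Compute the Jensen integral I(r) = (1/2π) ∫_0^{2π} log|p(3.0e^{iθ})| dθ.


Zeros: -5, 1, 1; r = 3.0.
Inside |z| < r: 1, 1. Outside (|z| ≥ r): -5.
p(0) = 5, so log|p(0)| = log(5) = 1.6094.
Apply Jensen: I(r) = log|p(0)| + Σ_k log(r/|z_k|), summed over zeros inside |z| < r.
  log(r/|z_k|) for z_k = 1: log(3.0/1) = 1.0986
  log(r/|z_k|) for z_k = 1: log(3.0/1) = 1.0986
  Outside zeros (-5) contribute nothing to the Jensen sum.
Sum over inside zeros: 2.1972.
I(r) = log|p(0)| + (inside sum) = 1.6094 + 2.1972 = 3.8067.
Note: since some zeros are outside |z| ≤ r, the simplified n·log(r) form does NOT apply — only the inside zeros contribute.

I(r) ≈ 3.8067.


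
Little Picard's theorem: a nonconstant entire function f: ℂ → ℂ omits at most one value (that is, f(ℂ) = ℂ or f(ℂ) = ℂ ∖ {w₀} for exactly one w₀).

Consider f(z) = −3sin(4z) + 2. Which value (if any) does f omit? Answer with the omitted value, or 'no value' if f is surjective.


Little Picard bounds the complement of f(ℂ) to at most one point.
sin is entire and surjective onto ℂ: for every w ∈ ℂ, sin(ζ) = w has a solution ζ ∈ ℂ (e.g., via the complex inverse arcsin). With ζ = 4z this gives z = ζ/(4). Then -3·sin(4z) takes every value in -3·ℂ = ℂ, and adding 2 is a bijection of ℂ. So f is surjective and omits no value. (Note: only on the real line is sin bounded by [−1, 1].)

Omitted value: no value.


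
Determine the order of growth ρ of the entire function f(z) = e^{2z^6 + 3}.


|e^{2z^6 + 3}| = e^{Re(2·z^6) + 3} ≤ e^{2|z|^6 + 3} = e^{2r^6 + 3} on |z| = r, so ρ ≤ 6. Choosing z on |z|=r so that 2·z^6 is real positive (always possible by picking arg z appropriately) gives |f(z)| = e^{2r^6 + 3}, matching the bound. The additive constant 3 does not affect log log M(r) ~ 6·log r. Hence ρ = 6.
Therefore ρ = 6.

Order ρ = 6.


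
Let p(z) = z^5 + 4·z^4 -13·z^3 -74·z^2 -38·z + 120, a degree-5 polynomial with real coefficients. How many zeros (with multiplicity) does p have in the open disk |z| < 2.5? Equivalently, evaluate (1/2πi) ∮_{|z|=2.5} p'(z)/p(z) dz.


The zeros of p are: -3, 4, 1, (-3 + 1i), (-3 - 1i).
Their magnitudes are: 3, 4, 1, 3.162, 3.162.
Zeros with |z| < R = 2.5: 1.
Count = 1.
By the argument principle, (1/2πi) ∮_{|z|=R} p'(z)/p(z) dz equals exactly this count.

Number of zeros inside |z| < 2.5: 1.


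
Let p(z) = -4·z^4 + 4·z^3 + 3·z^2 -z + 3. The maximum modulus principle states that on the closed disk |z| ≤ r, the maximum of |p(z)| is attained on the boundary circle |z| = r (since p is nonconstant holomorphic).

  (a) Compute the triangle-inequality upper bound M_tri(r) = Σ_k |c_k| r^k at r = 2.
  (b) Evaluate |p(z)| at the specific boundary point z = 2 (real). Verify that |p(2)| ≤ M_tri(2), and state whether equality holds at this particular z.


Coefficients: c_0 = 3, c_1 = -1, c_2 = 3, c_3 = 4, c_4 = -4. Radius r = 2.
Part (a). Triangle bound: M_tri(r) = Σ_k |c_k| r^k
  = |3|·2^0 + |-1|·2^1 + |3|·2^2 + |4|·2^3 + |-4|·2^4
  = 3 + 2 + 12 + 32 + 64 = 113.
This bounds M(r) := max_{|z|=r} |p(z)| from above; equality holds iff all terms c_k z^k can be made to align in phase at a single z on |z|=r.
Part (b). At z = 2 (real, on the circle |z| = r):
  p(2) = (3)·2^0 + (-1)·2^1 + (3)·2^2 + (4)·2^3 + (-4)·2^4 = -19.
  |p(2)| = 19.
Check: |p(2)| = 19 ≤ 113 = M_tri(2). ✓ Equality does not hold at z = 2 (the coefficients have mixed signs, so the terms do not all align in phase there).

M_tri(2) = 113; |p(2)| = 19; equality at z=2: no.


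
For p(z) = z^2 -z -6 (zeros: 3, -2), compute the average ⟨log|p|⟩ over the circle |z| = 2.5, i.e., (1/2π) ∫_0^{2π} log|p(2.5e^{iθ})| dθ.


Zeros: -2, 3; r = 2.5.
Inside |z| < r: -2. Outside (|z| ≥ r): 3.
p(0) = -6, so log|p(0)| = log(6) = 1.7918.
Apply Jensen: I(r) = log|p(0)| + Σ_k log(r/|z_k|), summed over zeros inside |z| < r.
  log(r/|z_k|) for z_k = -2: log(2.5/2) = 0.2231
  Outside zeros (3) contribute nothing to the Jensen sum.
Sum over inside zeros: 0.2231.
I(r) = log|p(0)| + (inside sum) = 1.7918 + 0.2231 = 2.0149.
Note: since some zeros are outside |z| ≤ r, the simplified n·log(r) form does NOT apply — only the inside zeros contribute.

I(r) ≈ 2.0149.


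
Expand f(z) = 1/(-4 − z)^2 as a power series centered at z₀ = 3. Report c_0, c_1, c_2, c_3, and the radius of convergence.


Let w = z − z₀, so z = z₀ + w.
Then -4 − z = -4 − (z₀ + w) = (-4 − z₀) − w = -7 − w.
f(z) = 1/(-7 − w)^2 = (1/(-7)^2) · (1 − w/(-7))^{−2}.
By the binomial series (1−u)^{−2} = Σ_{n≥0} C(n+1, 1) u^n for |u|<1, with u = w/(-7):
  c_n = C(n+1, 1) / (-7)^(n+2).
  c_0 = 1/(-7)^2 = 1/49.
  c_1 = 2/(-7)^3 = -2/343.
  c_2 = 3/(-7)^4 = 3/2401.
  c_3 = 4/(-7)^5 = -4/16807.
The series is valid for |w/d| < 1, i.e. |z − z₀| < |d|.
Radius of convergence: R = |-4 − z₀| = |-7| = 7 (distance from z₀ to the singularity z = -4).

c_0 = 1/49, c_1 = -2/343, c_2 = 3/2401, c_3 = -4/16807; R = 7.


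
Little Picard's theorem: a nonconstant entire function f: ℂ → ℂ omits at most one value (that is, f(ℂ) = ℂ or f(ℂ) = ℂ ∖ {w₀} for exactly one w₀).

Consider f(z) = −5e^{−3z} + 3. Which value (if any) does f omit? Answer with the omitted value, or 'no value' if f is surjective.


Little Picard bounds the complement of f(ℂ) to at most one point.
e^{−3z} is never zero on ℂ, so -5·e^{−3z} takes every value in ℂ ∖ {0}. Adding 3 shifts the range to ℂ ∖ {3}. Thus f omits exactly the value 3.

Omitted value: 3.


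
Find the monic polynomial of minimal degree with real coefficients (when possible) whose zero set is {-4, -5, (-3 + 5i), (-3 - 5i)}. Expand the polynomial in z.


The polynomial is p(z) = ∏_{α ∈ S} (z − α), where S = {-4, -5, (-3 + 5i), (-3 - 5i)}.
Expanding the product yields: p(z) = z^4 + 15·z^3 + 108·z^2 + 426·z + 680.
Note conjugate pairs combine to real quadratics: (z − (-3+5i))(z − (-3−5i)) = z² + 6z + 34.
The resulting polynomial has degree 4 and real coefficients as required.

p(z) = z^4 + 15·z^3 + 108·z^2 + 426·z + 680.


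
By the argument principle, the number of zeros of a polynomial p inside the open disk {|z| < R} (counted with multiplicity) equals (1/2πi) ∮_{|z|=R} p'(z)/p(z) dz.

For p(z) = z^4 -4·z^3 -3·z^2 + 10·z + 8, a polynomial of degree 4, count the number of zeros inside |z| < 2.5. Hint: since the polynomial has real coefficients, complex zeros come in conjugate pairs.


The zeros of p are: -1, -1, 2, 4.
Their magnitudes are: 1, 1, 2, 4.
Zeros with |z| < R = 2.5: -1, -1, 2.
Count = 3.
By the argument principle, (1/2πi) ∮_{|z|=R} p'(z)/p(z) dz equals exactly this count.

Number of zeros inside |z| < 2.5: 3.


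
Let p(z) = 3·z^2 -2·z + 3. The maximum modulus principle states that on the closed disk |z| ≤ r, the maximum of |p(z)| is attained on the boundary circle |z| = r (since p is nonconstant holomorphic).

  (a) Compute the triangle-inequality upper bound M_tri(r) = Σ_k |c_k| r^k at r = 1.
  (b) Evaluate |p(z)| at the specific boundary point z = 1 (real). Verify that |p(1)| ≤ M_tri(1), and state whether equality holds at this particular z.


Coefficients: c_0 = 3, c_1 = -2, c_2 = 3. Radius r = 1.
Part (a). Triangle bound: M_tri(r) = Σ_k |c_k| r^k
  = |3|·1^0 + |-2|·1^1 + |3|·1^2
  = 3 + 2 + 3 = 8.
This bounds M(r) := max_{|z|=r} |p(z)| from above; equality holds iff all terms c_k z^k can be made to align in phase at a single z on |z|=r.
Part (b). At z = 1 (real, on the circle |z| = r):
  p(1) = (3)·1^0 + (-2)·1^1 + (3)·1^2 = 4.
  |p(1)| = 4.
Check: |p(1)| = 4 ≤ 8 = M_tri(1). ✓ Equality does not hold at z = 1 (the coefficients have mixed signs, so the terms do not all align in phase there).

M_tri(1) = 8; |p(1)| = 4; equality at z=1: no.


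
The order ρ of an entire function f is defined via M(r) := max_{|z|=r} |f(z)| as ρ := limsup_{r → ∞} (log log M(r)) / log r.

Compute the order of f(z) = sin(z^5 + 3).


Write sin(w) = (e^{iw} ± e^{−iw})/(2 or 2i), so |sin(w)| ≤ e^{|w|}. With w = z^5 + 3, |w| ≤ 1r^5 + 3 on |z|=r, giving M(r) ≤ e^{1r^5 + 3} and ρ ≤ 5. For the lower bound, choose z on |z|=r with 1z^5 purely imaginary of modulus 1r^5; then |sin(z^5 + 3)| grows like e^{1r^5}/2, so ρ ≥ 5. Hence ρ = 5.
Therefore ρ = 5.

Order ρ = 5.


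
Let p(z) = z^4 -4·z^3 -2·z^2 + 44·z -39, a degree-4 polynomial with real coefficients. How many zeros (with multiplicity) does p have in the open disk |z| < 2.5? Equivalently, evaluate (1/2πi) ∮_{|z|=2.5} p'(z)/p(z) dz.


The zeros of p are: (3 + 2i), (3 - 2i), 1, -3.
Their magnitudes are: 3.606, 3.606, 1, 3.
Zeros with |z| < R = 2.5: 1.
Count = 1.
By the argument principle, (1/2πi) ∮_{|z|=R} p'(z)/p(z) dz equals exactly this count.

Number of zeros inside |z| < 2.5: 1.


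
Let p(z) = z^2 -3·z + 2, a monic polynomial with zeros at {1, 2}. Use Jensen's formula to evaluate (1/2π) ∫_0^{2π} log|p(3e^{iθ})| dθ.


Zeros: 1, 2; r = 3.
Inside |z| < r: 1, 2. Outside (|z| ≥ r): ∅.
p(0) = 2, so log|p(0)| = log(2) = 0.6931.
Apply Jensen: I(r) = log|p(0)| + Σ_k log(r/|z_k|), summed over zeros inside |z| < r.
  log(r/|z_k|) for z_k = 1: log(3/1) = 1.0986
  log(r/|z_k|) for z_k = 2: log(3/2) = 0.4055
Sum over inside zeros: 1.5041.
I(r) = log|p(0)| + (inside sum) = 0.6931 + 1.5041 = 2.1972.
Closed form (all zeros inside, monic): I(r) = n·log(r) = 2·log(3) = 2.1972. ✓

I(r) ≈ 2.1972.


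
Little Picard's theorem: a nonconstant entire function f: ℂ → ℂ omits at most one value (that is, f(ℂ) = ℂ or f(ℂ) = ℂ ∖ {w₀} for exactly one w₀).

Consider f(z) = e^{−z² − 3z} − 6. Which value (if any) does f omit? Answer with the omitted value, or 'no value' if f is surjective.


Little Picard bounds the complement of f(ℂ) to at most one point.
The exponent g(z) = −z² − 3z is a nonconstant polynomial, hence surjective onto ℂ. So e^{g(z)} takes every value in {e^w : w ∈ ℂ} = ℂ ∖ {0}. Adding -6 shifts the range to ℂ ∖ {-6}. f omits exactly -6.

Omitted value: -6.


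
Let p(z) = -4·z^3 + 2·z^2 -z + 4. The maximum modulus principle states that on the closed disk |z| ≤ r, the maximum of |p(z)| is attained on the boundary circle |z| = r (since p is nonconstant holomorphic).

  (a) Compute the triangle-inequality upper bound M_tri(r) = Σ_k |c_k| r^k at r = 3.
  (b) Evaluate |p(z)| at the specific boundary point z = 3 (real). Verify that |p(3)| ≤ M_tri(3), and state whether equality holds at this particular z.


Coefficients: c_0 = 4, c_1 = -1, c_2 = 2, c_3 = -4. Radius r = 3.
Part (a). Triangle bound: M_tri(r) = Σ_k |c_k| r^k
  = |4|·3^0 + |-1|·3^1 + |2|·3^2 + |-4|·3^3
  = 4 + 3 + 18 + 108 = 133.
This bounds M(r) := max_{|z|=r} |p(z)| from above; equality holds iff all terms c_k z^k can be made to align in phase at a single z on |z|=r.
Part (b). At z = 3 (real, on the circle |z| = r):
  p(3) = (4)·3^0 + (-1)·3^1 + (2)·3^2 + (-4)·3^3 = -89.
  |p(3)| = 89.
Check: |p(3)| = 89 ≤ 133 = M_tri(3). ✓ Equality does not hold at z = 3 (the coefficients have mixed signs, so the terms do not all align in phase there).

M_tri(3) = 133; |p(3)| = 89; equality at z=3: no.


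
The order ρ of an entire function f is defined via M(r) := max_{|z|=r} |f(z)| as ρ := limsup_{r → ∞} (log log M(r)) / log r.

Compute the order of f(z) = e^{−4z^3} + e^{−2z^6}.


Each summand is entire of order 3 and 6 respectively (as in the single-exponential case). The order of a sum is at most the max of the orders, so ρ ≤ 6. For the lower bound: on |z|=r choose arg z so that -2z^6 is real positive; then |e^{-2z^6}| = e^{2r^6} while |e^{-4z^3}| ≤ e^{4r^3} = o(e^{2r^6}). So |f| ≥ e^{2r^6}(1 − o(1)) and ρ ≥ 6. Hence ρ = max(3, 6) = 6.
Therefore ρ = 6.

Order ρ = 6.


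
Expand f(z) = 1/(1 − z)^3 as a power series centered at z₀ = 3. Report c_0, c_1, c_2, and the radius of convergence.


Let w = z − z₀, so z = z₀ + w.
Then 1 − z = 1 − (z₀ + w) = (1 − z₀) − w = -2 − w.
f(z) = 1/(-2 − w)^3 = (1/(-2)^3) · (1 − w/(-2))^{−3}.
By the binomial series (1−u)^{−3} = Σ_{n≥0} C(n+2, 2) u^n for |u|<1, with u = w/(-2):
  c_n = C(n+2, 2) / (-2)^(n+3).
  c_0 = 1/(-2)^3 = -1/8.
  c_1 = 3/(-2)^4 = 3/16.
  c_2 = 6/(-2)^5 = -3/16.
The series is valid for |w/d| < 1, i.e. |z − z₀| < |d|.
Radius of convergence: R = |1 − z₀| = |-2| = 2 (distance from z₀ to the singularity z = 1).

c_0 = -1/8, c_1 = 3/16, c_2 = -3/16; R = 2.


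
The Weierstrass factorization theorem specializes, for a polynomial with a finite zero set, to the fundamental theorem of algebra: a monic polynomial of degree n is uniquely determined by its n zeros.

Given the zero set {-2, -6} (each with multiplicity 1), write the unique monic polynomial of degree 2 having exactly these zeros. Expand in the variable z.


The polynomial is p(z) = ∏_{α ∈ S} (z − α), where S = {-2, -6}.
Expanding the product yields: p(z) = z^2 + 8·z + 12.
The resulting polynomial has degree 2 and real coefficients as required.

p(z) = z^2 + 8·z + 12.


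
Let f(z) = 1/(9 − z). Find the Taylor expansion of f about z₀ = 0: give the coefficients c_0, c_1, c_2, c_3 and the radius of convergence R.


Let w = z − z₀, so z = z₀ + w.
Then 9 − z = 9 − (z₀ + w) = (9 − z₀) − w = 9 − w.
f(z) = 1/(9 − w) = (1/(9)) · 1/(1 − w/(9)) = Σ_{n≥0} w^n / (9)^(n+1).
So c_n = 1/(9)^(n+1):
  c_0 = 1/(9)^1 = 1/9.
  c_1 = 1/(9)^2 = 1/81.
  c_2 = 1/(9)^3 = 1/729.
  c_3 = 1/(9)^4 = 1/6561.
The series is valid for |w/d| < 1, i.e. |z − z₀| < |d|.
Radius of convergence: R = |9 − z₀| = |9| = 9 (distance from z₀ to the singularity z = 9).

c_0 = 1/9, c_1 = 1/81, c_2 = 1/729, c_3 = 1/6561; R = 9.


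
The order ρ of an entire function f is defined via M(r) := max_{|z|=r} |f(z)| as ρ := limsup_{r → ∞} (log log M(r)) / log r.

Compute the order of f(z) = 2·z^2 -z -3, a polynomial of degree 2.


|f(z)| ≤ Σ|c_k|·r^k = O(r^2) as r → ∞. Polynomial growth is O(e^{r^ε}) for every ε > 0 (since r^2/e^{r^ε} → 0), so ρ ≤ ε for all ε > 0, i.e. ρ = 0. Every nonconstant polynomial has order 0.
Therefore ρ = 0.

Order ρ = 0.


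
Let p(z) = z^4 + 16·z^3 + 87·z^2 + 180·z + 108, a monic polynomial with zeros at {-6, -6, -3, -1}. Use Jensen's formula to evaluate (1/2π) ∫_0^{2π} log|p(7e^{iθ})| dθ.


Zeros: -6, -6, -3, -1; r = 7.
Inside |z| < r: -6, -6, -3, -1. Outside (|z| ≥ r): ∅.
p(0) = 108, so log|p(0)| = log(108) = 4.6821.
Apply Jensen: I(r) = log|p(0)| + Σ_k log(r/|z_k|), summed over zeros inside |z| < r.
  log(r/|z_k|) for z_k = -6: log(7/6) = 0.1542
  log(r/|z_k|) for z_k = -6: log(7/6) = 0.1542
  log(r/|z_k|) for z_k = -3: log(7/3) = 0.8473
  log(r/|z_k|) for z_k = -1: log(7/1) = 1.9459
Sum over inside zeros: 3.1015.
I(r) = log|p(0)| + (inside sum) = 4.6821 + 3.1015 = 7.7836.
Closed form (all zeros inside, monic): I(r) = n·log(r) = 4·log(7) = 7.7836. ✓

I(r) ≈ 7.7836.


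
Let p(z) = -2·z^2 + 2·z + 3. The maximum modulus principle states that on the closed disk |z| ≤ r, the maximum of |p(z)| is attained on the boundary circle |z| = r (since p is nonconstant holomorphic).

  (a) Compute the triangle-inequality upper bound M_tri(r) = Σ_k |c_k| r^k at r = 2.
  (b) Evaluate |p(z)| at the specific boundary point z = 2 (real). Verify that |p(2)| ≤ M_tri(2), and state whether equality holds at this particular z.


Coefficients: c_0 = 3, c_1 = 2, c_2 = -2. Radius r = 2.
Part (a). Triangle bound: M_tri(r) = Σ_k |c_k| r^k
  = |3|·2^0 + |2|·2^1 + |-2|·2^2
  = 3 + 4 + 8 = 15.
This bounds M(r) := max_{|z|=r} |p(z)| from above; equality holds iff all terms c_k z^k can be made to align in phase at a single z on |z|=r.
Part (b). At z = 2 (real, on the circle |z| = r):
  p(2) = (3)·2^0 + (2)·2^1 + (-2)·2^2 = -1.
  |p(2)| = 1.
Check: |p(2)| = 1 ≤ 15 = M_tri(2). ✓ Equality does not hold at z = 2 (the coefficients have mixed signs, so the terms do not all align in phase there).

M_tri(2) = 15; |p(2)| = 1; equality at z=2: no.


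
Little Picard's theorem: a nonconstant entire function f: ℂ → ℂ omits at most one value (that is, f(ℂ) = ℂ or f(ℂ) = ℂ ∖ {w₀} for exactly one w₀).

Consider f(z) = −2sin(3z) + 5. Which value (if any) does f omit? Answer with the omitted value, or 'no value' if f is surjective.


Little Picard bounds the complement of f(ℂ) to at most one point.
sin is entire and surjective onto ℂ: for every w ∈ ℂ, sin(ζ) = w has a solution ζ ∈ ℂ (e.g., via the complex inverse arcsin). With ζ = 3z this gives z = ζ/(3). Then -2·sin(3z) takes every value in -2·ℂ = ℂ, and adding 5 is a bijection of ℂ. So f is surjective and omits no value. (Note: only on the real line is sin bounded by [−1, 1].)

Omitted value: no value.


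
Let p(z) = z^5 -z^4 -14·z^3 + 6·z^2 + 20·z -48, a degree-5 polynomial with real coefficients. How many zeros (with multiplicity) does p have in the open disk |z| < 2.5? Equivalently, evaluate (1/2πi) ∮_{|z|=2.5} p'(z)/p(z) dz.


The zeros of p are: 4, -3, -2, (1 + 1i), (1 - 1i).
Their magnitudes are: 4, 3, 2, 1.414, 1.414.
Zeros with |z| < R = 2.5: -2, (1 + 1i), (1 - 1i).
Count = 3.
By the argument principle, (1/2πi) ∮_{|z|=R} p'(z)/p(z) dz equals exactly this count.

Number of zeros inside |z| < 2.5: 3.


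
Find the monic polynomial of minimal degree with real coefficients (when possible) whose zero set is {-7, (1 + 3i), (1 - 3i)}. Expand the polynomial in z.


The polynomial is p(z) = ∏_{α ∈ S} (z − α), where S = {-7, (1 + 3i), (1 - 3i)}.
Expanding the product yields: p(z) = z^3 + 5·z^2 -4·z + 70.
Note conjugate pairs combine to real quadratics: (z − (1+3i))(z − (1−3i)) = z² − 2z + 10.
The resulting polynomial has degree 3 and real coefficients as required.

p(z) = z^3 + 5·z^2 -4·z + 70.


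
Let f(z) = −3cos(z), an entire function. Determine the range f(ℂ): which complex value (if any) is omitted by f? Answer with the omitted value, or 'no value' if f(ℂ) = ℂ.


Little Picard bounds the complement of f(ℂ) to at most one point.
cos is entire and surjective onto ℂ: for every w ∈ ℂ, cos(ζ) = w has a solution ζ ∈ ℂ (e.g., via the complex inverse arccos). With ζ = z this gives z = ζ/(1). Then -3·cos(z) takes every value in -3·ℂ = ℂ, and adding 0 is a bijection of ℂ. So f is surjective and omits no value. (Note: only on the real line is cos bounded by [−1, 1].)

Omitted value: no value.


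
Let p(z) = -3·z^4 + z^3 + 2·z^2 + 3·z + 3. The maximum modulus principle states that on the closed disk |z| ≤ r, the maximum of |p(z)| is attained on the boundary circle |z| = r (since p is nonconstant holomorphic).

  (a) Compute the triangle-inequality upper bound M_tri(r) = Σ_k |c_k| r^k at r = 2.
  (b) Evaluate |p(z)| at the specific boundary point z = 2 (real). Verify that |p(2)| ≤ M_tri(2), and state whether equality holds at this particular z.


Coefficients: c_0 = 3, c_1 = 3, c_2 = 2, c_3 = 1, c_4 = -3. Radius r = 2.
Part (a). Triangle bound: M_tri(r) = Σ_k |c_k| r^k
  = |3|·2^0 + |3|·2^1 + |2|·2^2 + |1|·2^3 + |-3|·2^4
  = 3 + 6 + 8 + 8 + 48 = 73.
This bounds M(r) := max_{|z|=r} |p(z)| from above; equality holds iff all terms c_k z^k can be made to align in phase at a single z on |z|=r.
Part (b). At z = 2 (real, on the circle |z| = r):
  p(2) = (3)·2^0 + (3)·2^1 + (2)·2^2 + (1)·2^3 + (-3)·2^4 = -23.
  |p(2)| = 23.
Check: |p(2)| = 23 ≤ 73 = M_tri(2). ✓ Equality does not hold at z = 2 (the coefficients have mixed signs, so the terms do not all align in phase there).

M_tri(2) = 73; |p(2)| = 23; equality at z=2: no.


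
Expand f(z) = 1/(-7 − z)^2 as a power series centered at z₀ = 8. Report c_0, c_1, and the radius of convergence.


Let w = z − z₀, so z = z₀ + w.
Then -7 − z = -7 − (z₀ + w) = (-7 − z₀) − w = -15 − w.
f(z) = 1/(-15 − w)^2 = (1/(-15)^2) · (1 − w/(-15))^{−2}.
By the binomial series (1−u)^{−2} = Σ_{n≥0} C(n+1, 1) u^n for |u|<1, with u = w/(-15):
  c_n = C(n+1, 1) / (-15)^(n+2).
  c_0 = 1/(-15)^2 = 1/225.
  c_1 = 2/(-15)^3 = -2/3375.
The series is valid for |w/d| < 1, i.e. |z − z₀| < |d|.
Radius of convergence: R = |-7 − z₀| = |-15| = 15 (distance from z₀ to the singularity z = -7).

c_0 = 1/225, c_1 = -2/3375; R = 15.


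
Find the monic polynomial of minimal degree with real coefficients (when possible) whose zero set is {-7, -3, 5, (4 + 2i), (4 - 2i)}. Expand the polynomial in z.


The polynomial is p(z) = ∏_{α ∈ S} (z − α), where S = {-7, -3, 5, (4 + 2i), (4 - 2i)}.
Expanding the product yields: p(z) = z^5 -3·z^4 -49·z^3 + 227·z^2 + 260·z -2100.
Note conjugate pairs combine to real quadratics: (z − (4+2i))(z − (4−2i)) = z² − 8z + 20.
The resulting polynomial has degree 5 and real coefficients as required.

p(z) = z^5 -3·z^4 -49·z^3 + 227·z^2 + 260·z -2100.


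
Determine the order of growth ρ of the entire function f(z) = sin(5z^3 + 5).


Write sin(w) = (e^{iw} ± e^{−iw})/(2 or 2i), so |sin(w)| ≤ e^{|w|}. With w = 5z^3 + 5, |w| ≤ 5r^3 + 5 on |z|=r, giving M(r) ≤ e^{5r^3 + 5} and ρ ≤ 3. For the lower bound, choose z on |z|=r with 5z^3 purely imaginary of modulus 5r^3; then |sin(5z^3 + 5)| grows like e^{5r^3}/2, so ρ ≥ 3. Hence ρ = 3.
Therefore ρ = 3.

Order ρ = 3.


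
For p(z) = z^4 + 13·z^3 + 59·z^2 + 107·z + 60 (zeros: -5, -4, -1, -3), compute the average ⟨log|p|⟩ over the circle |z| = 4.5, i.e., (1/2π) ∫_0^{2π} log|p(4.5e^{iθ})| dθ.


Zeros: -5, -4, -3, -1; r = 4.5.
Inside |z| < r: -4, -3, -1. Outside (|z| ≥ r): -5.
p(0) = 60, so log|p(0)| = log(60) = 4.0943.
Apply Jensen: I(r) = log|p(0)| + Σ_k log(r/|z_k|), summed over zeros inside |z| < r.
  log(r/|z_k|) for z_k = -4: log(4.5/4) = 0.1178
  log(r/|z_k|) for z_k = -1: log(4.5/1) = 1.5041
  log(r/|z_k|) for z_k = -3: log(4.5/3) = 0.4055
  Outside zeros (-5) contribute nothing to the Jensen sum.
Sum over inside zeros: 2.0273.
I(r) = log|p(0)| + (inside sum) = 4.0943 + 2.0273 = 6.1217.
Note: since some zeros are outside |z| ≤ r, the simplified n·log(r) form does NOT apply — only the inside zeros contribute.

I(r) ≈ 6.1217.


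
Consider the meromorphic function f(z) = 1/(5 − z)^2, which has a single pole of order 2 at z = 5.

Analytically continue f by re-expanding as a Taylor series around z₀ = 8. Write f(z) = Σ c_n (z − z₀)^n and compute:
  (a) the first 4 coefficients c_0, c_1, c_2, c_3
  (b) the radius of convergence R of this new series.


Let w = z − z₀, so z = z₀ + w.
Then 5 − z = 5 − (z₀ + w) = (5 − z₀) − w = -3 − w.
f(z) = 1/(-3 − w)^2 = (1/(-3)^2) · (1 − w/(-3))^{−2}.
By the binomial series (1−u)^{−2} = Σ_{n≥0} C(n+1, 1) u^n for |u|<1, with u = w/(-3):
  c_n = C(n+1, 1) / (-3)^(n+2).
  c_0 = 1/(-3)^2 = 1/9.
  c_1 = 2/(-3)^3 = -2/27.
  c_2 = 3/(-3)^4 = 1/27.
  c_3 = 4/(-3)^5 = -4/243.
The series is valid for |w/d| < 1, i.e. |z − z₀| < |d|.
Radius of convergence: R = |5 − z₀| = |-3| = 3 (distance from z₀ to the singularity z = 5).

c_0 = 1/9, c_1 = -2/27, c_2 = 1/27, c_3 = -4/243; R = 3.


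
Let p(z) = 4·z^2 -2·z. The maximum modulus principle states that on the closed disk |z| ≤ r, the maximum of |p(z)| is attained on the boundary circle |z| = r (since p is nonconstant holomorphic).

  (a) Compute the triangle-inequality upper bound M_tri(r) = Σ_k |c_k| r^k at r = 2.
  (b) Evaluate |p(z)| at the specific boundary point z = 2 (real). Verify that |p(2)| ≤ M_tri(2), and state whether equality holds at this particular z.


Coefficients: c_0 = 0, c_1 = -2, c_2 = 4. Radius r = 2.
Part (a). Triangle bound: M_tri(r) = Σ_k |c_k| r^k
  = |0|·2^0 + |-2|·2^1 + |4|·2^2
  = 0 + 4 + 16 = 20.
This bounds M(r) := max_{|z|=r} |p(z)| from above; equality holds iff all terms c_k z^k can be made to align in phase at a single z on |z|=r.
Part (b). At z = 2 (real, on the circle |z| = r):
  p(2) = (0)·2^0 + (-2)·2^1 + (4)·2^2 = 12.
  |p(2)| = 12.
Check: |p(2)| = 12 ≤ 20 = M_tri(2). ✓ Equality does not hold at z = 2 (the coefficients have mixed signs, so the terms do not all align in phase there).

M_tri(2) = 20; |p(2)| = 12; equality at z=2: no.


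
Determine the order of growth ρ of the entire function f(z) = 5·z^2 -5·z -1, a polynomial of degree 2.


|f(z)| ≤ Σ|c_k|·r^k = O(r^2) as r → ∞. Polynomial growth is O(e^{r^ε}) for every ε > 0 (since r^2/e^{r^ε} → 0), so ρ ≤ ε for all ε > 0, i.e. ρ = 0. Every nonconstant polynomial has order 0.
Therefore ρ = 0.

Order ρ = 0.


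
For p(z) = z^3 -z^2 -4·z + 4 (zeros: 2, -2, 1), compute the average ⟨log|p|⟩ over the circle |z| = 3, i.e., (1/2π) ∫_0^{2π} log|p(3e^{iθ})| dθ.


Zeros: -2, 1, 2; r = 3.
Inside |z| < r: -2, 1, 2. Outside (|z| ≥ r): ∅.
p(0) = 4, so log|p(0)| = log(4) = 1.3863.
Apply Jensen: I(r) = log|p(0)| + Σ_k log(r/|z_k|), summed over zeros inside |z| < r.
  log(r/|z_k|) for z_k = 2: log(3/2) = 0.4055
  log(r/|z_k|) for z_k = -2: log(3/2) = 0.4055
  log(r/|z_k|) for z_k = 1: log(3/1) = 1.0986
Sum over inside zeros: 1.9095.
I(r) = log|p(0)| + (inside sum) = 1.3863 + 1.9095 = 3.2958.
Closed form (all zeros inside, monic): I(r) = n·log(r) = 3·log(3) = 3.2958. ✓

I(r) ≈ 3.2958.


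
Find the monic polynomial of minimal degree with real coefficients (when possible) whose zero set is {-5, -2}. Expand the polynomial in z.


The polynomial is p(z) = ∏_{α ∈ S} (z − α), where S = {-5, -2}.
Expanding the product yields: p(z) = z^2 + 7·z + 10.
The resulting polynomial has degree 2 and real coefficients as required.

p(z) = z^2 + 7·z + 10.


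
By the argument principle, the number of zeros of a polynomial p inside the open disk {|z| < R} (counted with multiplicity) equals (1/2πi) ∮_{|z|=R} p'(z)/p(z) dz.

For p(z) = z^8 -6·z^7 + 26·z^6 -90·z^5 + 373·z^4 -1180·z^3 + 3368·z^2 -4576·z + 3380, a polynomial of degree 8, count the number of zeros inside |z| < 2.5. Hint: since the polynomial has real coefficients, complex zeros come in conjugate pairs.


The zeros of p are: (1 + 1i), (1 - 1i), (3 + 2i), (3 - 2i), (1 + 3i), (1 - 3i), (-2 + 3i), (-2 - 3i).
Their magnitudes are: 1.414, 1.414, 3.606, 3.606, 3.162, 3.162, 3.606, 3.606.
Zeros with |z| < R = 2.5: (1 + 1i), (1 - 1i).
Count = 2.
By the argument principle, (1/2πi) ∮_{|z|=R} p'(z)/p(z) dz equals exactly this count.

Number of zeros inside |z| < 2.5: 2.
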